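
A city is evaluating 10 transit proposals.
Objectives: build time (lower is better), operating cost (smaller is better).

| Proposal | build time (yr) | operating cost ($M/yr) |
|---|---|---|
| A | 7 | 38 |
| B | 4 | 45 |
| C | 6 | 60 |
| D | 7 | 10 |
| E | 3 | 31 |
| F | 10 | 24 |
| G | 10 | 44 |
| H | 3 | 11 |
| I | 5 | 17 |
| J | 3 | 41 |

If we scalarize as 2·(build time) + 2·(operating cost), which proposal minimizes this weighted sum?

A: 2·7 + 2·38 = 90
B: 2·4 + 2·45 = 98
C: 2·6 + 2·60 = 132
D: 2·7 + 2·10 = 34
E: 2·3 + 2·31 = 68
F: 2·10 + 2·24 = 68
G: 2·10 + 2·44 = 108
H: 2·3 + 2·11 = 28
I: 2·5 + 2·17 = 44
J: 2·3 + 2·41 = 88
Lowest: H at 28.

H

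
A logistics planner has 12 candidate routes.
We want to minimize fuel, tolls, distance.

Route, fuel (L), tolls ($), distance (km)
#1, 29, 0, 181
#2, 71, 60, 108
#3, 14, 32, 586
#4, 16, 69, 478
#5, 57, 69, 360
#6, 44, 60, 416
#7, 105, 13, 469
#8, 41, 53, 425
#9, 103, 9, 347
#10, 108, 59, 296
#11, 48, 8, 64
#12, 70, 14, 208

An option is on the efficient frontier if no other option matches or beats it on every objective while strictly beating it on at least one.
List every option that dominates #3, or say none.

#1: worse on fuel (29 vs 14).
#2: worse on fuel (71 vs 14).
#4: worse on fuel (16 vs 14).
#5: worse on fuel (57 vs 14).
#6: worse on fuel (44 vs 14).
#7: worse on fuel (105 vs 14).
#8: worse on fuel (41 vs 14).
#9: worse on fuel (103 vs 14).
#10: worse on fuel (108 vs 14).
#11: worse on fuel (48 vs 14).
#12: worse on fuel (70 vs 14).
No option dominates #3.

none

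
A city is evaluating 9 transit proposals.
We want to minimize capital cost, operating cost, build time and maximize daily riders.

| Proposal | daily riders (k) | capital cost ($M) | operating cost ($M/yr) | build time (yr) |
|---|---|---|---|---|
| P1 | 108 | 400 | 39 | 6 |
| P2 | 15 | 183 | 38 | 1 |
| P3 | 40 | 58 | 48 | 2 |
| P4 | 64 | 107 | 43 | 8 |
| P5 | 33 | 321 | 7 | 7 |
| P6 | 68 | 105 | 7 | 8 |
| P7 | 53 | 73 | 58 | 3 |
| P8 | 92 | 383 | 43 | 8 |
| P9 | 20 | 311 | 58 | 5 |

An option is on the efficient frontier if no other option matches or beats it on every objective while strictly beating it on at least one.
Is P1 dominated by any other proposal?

P2: worse on daily riders (15 vs 108).
P3: worse on daily riders (40 vs 108).
P4: worse on daily riders (64 vs 108).
P5: worse on daily riders (33 vs 108).
P6: worse on daily riders (68 vs 108).
P7: worse on daily riders (53 vs 108).
P8: worse on daily riders (92 vs 108).
P9: worse on daily riders (20 vs 108).
No option is at least as good as P1 on every objective and strictly better on one.

No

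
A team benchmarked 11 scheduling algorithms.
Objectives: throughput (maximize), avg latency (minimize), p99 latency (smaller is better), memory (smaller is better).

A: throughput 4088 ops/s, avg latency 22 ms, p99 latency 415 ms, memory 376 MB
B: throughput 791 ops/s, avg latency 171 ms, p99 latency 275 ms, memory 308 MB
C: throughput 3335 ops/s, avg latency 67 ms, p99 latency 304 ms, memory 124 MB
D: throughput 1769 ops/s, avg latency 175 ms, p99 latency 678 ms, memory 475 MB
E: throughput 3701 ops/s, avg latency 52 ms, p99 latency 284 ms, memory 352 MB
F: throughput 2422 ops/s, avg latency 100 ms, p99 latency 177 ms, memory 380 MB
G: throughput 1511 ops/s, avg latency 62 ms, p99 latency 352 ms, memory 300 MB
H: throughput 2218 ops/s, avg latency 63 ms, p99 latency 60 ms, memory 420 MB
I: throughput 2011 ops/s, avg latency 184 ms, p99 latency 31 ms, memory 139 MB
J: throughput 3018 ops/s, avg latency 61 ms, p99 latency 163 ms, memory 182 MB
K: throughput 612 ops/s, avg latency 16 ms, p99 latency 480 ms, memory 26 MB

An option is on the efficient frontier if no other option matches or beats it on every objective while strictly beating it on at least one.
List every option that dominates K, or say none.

none

A: worse on avg latency (22 vs 16).
B: worse on avg latency (171 vs 16).
C: worse on avg latency (67 vs 16).
D: worse on avg latency (175 vs 16).
E: worse on avg latency (52 vs 16).
F: worse on avg latency (100 vs 16).
G: worse on avg latency (62 vs 16).
H: worse on avg latency (63 vs 16).
I: worse on avg latency (184 vs 16).
J: worse on avg latency (61 vs 16).
No option dominates K.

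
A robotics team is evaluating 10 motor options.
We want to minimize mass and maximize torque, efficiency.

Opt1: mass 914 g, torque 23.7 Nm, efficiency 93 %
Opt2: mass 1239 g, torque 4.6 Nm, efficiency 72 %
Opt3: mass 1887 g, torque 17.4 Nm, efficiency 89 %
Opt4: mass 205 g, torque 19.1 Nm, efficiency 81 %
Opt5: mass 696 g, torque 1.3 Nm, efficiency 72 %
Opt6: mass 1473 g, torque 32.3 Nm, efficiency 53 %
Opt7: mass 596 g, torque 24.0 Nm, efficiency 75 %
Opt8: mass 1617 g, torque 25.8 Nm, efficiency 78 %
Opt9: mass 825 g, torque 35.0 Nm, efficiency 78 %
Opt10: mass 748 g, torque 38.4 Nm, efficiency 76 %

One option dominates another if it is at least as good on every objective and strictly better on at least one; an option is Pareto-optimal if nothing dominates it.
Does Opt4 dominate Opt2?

Opt4 vs Opt2: mass 205≤1239, torque 19.1≥4.6, efficiency 81≥72 — Opt4 is at least as good on every objective with at least one strict improvement.

Yes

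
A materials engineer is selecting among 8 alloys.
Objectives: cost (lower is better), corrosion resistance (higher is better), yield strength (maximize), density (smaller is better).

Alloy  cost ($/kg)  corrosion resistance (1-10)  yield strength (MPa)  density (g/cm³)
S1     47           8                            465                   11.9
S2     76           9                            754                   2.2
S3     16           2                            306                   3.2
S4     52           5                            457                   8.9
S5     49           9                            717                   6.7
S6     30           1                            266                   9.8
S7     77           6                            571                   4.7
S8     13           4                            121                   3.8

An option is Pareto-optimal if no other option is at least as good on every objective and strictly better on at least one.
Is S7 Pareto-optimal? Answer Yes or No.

S2 vs S7: cost 76≤77, corrosion resistance 9≥6, yield strength 754≥571, density 2.2≤4.7 — S2 is at least as good on every objective and strictly better on at least one, so S2 dominates S7.

No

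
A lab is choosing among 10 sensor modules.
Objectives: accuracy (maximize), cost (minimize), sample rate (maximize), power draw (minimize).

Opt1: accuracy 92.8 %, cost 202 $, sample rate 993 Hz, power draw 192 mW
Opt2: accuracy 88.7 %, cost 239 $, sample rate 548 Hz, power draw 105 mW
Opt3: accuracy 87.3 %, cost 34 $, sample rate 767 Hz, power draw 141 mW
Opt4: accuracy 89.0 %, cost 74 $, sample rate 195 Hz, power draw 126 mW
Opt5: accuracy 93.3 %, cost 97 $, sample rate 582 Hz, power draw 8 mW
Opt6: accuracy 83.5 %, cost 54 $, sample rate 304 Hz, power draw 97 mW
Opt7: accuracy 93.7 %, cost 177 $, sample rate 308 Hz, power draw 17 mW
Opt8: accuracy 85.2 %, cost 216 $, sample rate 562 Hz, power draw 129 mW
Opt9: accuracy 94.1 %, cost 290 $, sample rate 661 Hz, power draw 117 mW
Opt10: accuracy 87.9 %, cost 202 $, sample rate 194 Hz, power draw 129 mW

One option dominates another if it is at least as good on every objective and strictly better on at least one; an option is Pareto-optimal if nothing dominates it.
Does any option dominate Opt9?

No

Opt1: worse on accuracy (92.8 vs 94.1).
Opt2: worse on accuracy (88.7 vs 94.1).
Opt3: worse on accuracy (87.3 vs 94.1).
Opt4: worse on accuracy (89.0 vs 94.1).
Opt5: worse on accuracy (93.3 vs 94.1).
Opt6: worse on accuracy (83.5 vs 94.1).
Opt7: worse on accuracy (93.7 vs 94.1).
Opt8: worse on accuracy (85.2 vs 94.1).
Opt10: worse on accuracy (87.9 vs 94.1).
No option is at least as good as Opt9 on every objective and strictly better on one.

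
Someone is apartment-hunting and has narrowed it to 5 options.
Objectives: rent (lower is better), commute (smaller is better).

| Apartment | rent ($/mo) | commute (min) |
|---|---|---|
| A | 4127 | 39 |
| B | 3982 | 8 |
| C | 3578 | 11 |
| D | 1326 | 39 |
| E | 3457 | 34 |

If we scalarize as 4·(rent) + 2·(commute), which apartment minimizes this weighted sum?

D

A: 4·4127 + 2·39 = 16586
B: 4·3982 + 2·8 = 15944
C: 4·3578 + 2·11 = 14334
D: 4·1326 + 2·39 = 5382
E: 4·3457 + 2·34 = 13896
Lowest: D at 5382.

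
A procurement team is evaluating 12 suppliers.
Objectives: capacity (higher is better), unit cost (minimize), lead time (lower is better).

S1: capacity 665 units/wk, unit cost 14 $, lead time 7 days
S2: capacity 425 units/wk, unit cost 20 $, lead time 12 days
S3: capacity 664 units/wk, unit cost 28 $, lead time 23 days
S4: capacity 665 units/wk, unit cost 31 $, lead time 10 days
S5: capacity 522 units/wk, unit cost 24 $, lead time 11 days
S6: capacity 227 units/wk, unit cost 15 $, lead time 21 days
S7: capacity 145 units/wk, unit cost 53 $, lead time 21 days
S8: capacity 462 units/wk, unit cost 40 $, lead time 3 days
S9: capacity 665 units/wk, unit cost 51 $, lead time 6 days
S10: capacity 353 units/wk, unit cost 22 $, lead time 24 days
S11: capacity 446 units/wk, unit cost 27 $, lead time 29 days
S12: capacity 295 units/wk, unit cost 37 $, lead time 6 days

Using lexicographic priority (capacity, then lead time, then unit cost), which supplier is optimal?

S9

First maximize capacity: best is 665, kept {S1, S4, S9}.
Then minimize lead time: best is 6, kept {S9}.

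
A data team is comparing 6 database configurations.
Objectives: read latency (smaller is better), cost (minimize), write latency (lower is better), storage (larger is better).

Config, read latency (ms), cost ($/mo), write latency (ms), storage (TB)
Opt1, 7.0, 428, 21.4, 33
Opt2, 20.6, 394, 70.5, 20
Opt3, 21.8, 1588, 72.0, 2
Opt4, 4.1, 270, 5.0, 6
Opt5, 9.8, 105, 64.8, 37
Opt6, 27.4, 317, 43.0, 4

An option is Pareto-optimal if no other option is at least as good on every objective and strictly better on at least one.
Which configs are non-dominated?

Opt1, Opt4, Opt5

Opt1: not dominated.
Opt2: dominated by Opt5 (read latency 9.8≤20.6, cost 105≤394, write latency 64.8≤70.5, storage 37≥20).
Opt3: dominated by Opt1 (read latency 7.0≤21.8, cost 428≤1588, write latency 21.4≤72.0, storage 33≥2).
Opt4: not dominated (best read latency).
Opt5: not dominated (best cost).
Opt6: dominated by Opt4 (read latency 4.1≤27.4, cost 270≤317, write latency 5.0≤43.0, storage 6≥4).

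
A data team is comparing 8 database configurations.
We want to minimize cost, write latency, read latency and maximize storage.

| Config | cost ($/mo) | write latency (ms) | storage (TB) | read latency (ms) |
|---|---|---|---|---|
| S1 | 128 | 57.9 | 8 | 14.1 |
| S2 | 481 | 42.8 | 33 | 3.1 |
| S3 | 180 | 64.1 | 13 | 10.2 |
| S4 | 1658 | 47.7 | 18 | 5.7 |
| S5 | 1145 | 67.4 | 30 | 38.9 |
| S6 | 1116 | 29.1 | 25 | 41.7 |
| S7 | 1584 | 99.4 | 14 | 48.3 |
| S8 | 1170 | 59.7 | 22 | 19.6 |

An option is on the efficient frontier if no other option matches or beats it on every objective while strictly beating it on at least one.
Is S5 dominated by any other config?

S2 vs S5: cost 481≤1145, write latency 42.8≤67.4, storage 33≥30, read latency 3.1≤38.9 — S2 is at least as good on every objective and strictly better on at least one, so S2 dominates S5.

Yes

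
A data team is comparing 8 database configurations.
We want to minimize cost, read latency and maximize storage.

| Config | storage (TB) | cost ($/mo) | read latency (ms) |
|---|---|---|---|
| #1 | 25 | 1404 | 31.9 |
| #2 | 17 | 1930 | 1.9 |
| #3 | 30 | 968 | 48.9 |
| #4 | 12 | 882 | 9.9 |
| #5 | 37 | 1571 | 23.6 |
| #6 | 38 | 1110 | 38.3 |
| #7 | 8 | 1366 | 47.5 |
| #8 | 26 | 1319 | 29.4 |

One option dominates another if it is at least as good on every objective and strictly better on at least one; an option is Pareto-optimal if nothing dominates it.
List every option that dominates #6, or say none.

none

#1: worse on storage (25 vs 38).
#2: worse on storage (17 vs 38).
#3: worse on storage (30 vs 38).
#4: worse on storage (12 vs 38).
#5: worse on storage (37 vs 38).
#7: worse on storage (8 vs 38).
#8: worse on storage (26 vs 38).
No option dominates #6.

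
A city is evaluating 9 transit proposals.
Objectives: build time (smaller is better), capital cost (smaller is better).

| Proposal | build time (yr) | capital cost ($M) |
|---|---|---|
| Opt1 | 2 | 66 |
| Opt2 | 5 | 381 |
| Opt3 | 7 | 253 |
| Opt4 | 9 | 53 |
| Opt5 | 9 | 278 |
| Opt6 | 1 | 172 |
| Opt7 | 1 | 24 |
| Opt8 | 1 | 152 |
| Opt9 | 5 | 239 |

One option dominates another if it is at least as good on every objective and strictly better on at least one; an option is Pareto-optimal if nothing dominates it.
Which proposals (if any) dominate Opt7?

Opt1: worse on build time (2 vs 1).
Opt2: worse on build time (5 vs 1).
Opt3: worse on build time (7 vs 1).
Opt4: worse on build time (9 vs 1).
Opt5: worse on build time (9 vs 1).
Opt6: worse on capital cost (172 vs 24).
Opt8: worse on capital cost (152 vs 24).
Opt9: worse on build time (5 vs 1).
No option dominates Opt7.

none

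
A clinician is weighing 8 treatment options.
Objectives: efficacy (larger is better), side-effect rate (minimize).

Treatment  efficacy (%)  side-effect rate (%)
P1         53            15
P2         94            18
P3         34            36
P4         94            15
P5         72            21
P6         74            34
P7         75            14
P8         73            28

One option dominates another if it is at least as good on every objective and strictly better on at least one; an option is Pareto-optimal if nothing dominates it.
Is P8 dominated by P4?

Yes

P4 vs P8: efficacy 94≥73, side-effect rate 15≤28 — P4 is at least as good on every objective with at least one strict improvement.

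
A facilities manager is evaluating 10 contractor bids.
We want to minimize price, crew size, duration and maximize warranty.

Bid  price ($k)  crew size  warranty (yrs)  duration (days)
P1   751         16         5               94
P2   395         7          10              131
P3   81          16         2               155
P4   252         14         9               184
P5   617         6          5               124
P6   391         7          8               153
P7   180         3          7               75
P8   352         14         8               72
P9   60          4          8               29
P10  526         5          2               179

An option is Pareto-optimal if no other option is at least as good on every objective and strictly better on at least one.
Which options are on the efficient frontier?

P1: dominated by P7 (price 180≤751, crew size 3≤16, warranty 7≥5, duration 75≤94).
P2: not dominated (best warranty).
P3: dominated by P9 (price 60≤81, crew size 4≤16, warranty 8≥2, duration 29≤155).
P4: not dominated.
P5: dominated by P7 (price 180≤617, crew size 3≤6, warranty 7≥5, duration 75≤124).
P6: dominated by P9 (price 60≤391, crew size 4≤7, warranty 8≥8, duration 29≤153).
P7: not dominated (best crew size).
P8: dominated by P9 (price 60≤352, crew size 4≤14, warranty 8≥8, duration 29≤72).
P9: not dominated (best price).
P10: dominated by P7 (price 180≤526, crew size 3≤5, warranty 7≥2, duration 75≤179).

P2, P4, P7, P9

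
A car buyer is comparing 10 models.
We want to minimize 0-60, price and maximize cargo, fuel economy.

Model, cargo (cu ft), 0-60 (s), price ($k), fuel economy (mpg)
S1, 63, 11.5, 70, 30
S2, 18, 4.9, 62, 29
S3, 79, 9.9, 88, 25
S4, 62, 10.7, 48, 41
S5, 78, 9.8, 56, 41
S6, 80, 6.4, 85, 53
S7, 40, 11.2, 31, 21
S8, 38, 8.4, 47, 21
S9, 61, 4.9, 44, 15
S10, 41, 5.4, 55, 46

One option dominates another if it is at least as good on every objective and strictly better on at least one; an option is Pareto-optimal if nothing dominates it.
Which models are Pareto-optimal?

S2, S4, S5, S6, S7, S8, S9, S10

S1: dominated by S5 (cargo 78≥63, 0-60 9.8≤11.5, price 56≤70, fuel economy 41≥30).
S2: not dominated.
S3: dominated by S6 (cargo 80≥79, 0-60 6.4≤9.9, price 85≤88, fuel economy 53≥25).
S4: not dominated.
S5: not dominated.
S6: not dominated (best cargo).
S7: not dominated (best price).
S8: not dominated.
S9: not dominated.
S10: not dominated.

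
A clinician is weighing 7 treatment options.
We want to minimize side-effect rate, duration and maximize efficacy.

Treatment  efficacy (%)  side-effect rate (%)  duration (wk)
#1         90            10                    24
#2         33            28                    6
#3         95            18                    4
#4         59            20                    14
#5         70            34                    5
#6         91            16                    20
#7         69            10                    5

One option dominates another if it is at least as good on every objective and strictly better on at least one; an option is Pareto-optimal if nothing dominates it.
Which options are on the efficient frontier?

#1: not dominated.
#2: dominated by #3 (efficacy 95≥33, side-effect rate 18≤28, duration 4≤6).
#3: not dominated (best efficacy).
#4: dominated by #3 (efficacy 95≥59, side-effect rate 18≤20, duration 4≤14).
#5: dominated by #3 (efficacy 95≥70, side-effect rate 18≤34, duration 4≤5).
#6: not dominated.
#7: not dominated.

#1, #3, #6, #7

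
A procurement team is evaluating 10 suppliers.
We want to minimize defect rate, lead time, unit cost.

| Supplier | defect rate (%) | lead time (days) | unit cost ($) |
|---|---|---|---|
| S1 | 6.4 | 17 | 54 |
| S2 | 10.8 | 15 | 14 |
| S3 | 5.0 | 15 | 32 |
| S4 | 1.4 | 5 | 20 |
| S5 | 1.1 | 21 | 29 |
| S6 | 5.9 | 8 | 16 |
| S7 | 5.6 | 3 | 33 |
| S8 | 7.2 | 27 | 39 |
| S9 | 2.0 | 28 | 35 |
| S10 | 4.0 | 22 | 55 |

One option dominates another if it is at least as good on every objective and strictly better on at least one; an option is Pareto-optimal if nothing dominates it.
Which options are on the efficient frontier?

S2, S4, S5, S6, S7

S1: dominated by S3 (defect rate 5.0≤6.4, lead time 15≤17, unit cost 32≤54).
S2: not dominated (best unit cost).
S3: dominated by S4 (defect rate 1.4≤5.0, lead time 5≤15, unit cost 20≤32).
S4: not dominated.
S5: not dominated (best defect rate).
S6: not dominated.
S7: not dominated (best lead time).
S8: dominated by S3 (defect rate 5.0≤7.2, lead time 15≤27, unit cost 32≤39).
S9: dominated by S4 (defect rate 1.4≤2.0, lead time 5≤28, unit cost 20≤35).
S10: dominated by S4 (defect rate 1.4≤4.0, lead time 5≤22, unit cost 20≤55).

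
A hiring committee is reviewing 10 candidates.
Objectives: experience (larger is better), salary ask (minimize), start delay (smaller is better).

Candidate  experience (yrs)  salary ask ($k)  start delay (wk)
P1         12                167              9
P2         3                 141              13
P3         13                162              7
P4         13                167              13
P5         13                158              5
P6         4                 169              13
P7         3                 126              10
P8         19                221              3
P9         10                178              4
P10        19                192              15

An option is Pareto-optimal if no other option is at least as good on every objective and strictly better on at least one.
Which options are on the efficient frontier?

P5, P7, P8, P9, P10

P1: dominated by P3 (experience 13≥12, salary ask 162≤167, start delay 7≤9).
P2: dominated by P7 (experience 3≥3, salary ask 126≤141, start delay 10≤13).
P3: dominated by P5 (experience 13≥13, salary ask 158≤162, start delay 5≤7).
P4: dominated by P3 (experience 13≥13, salary ask 162≤167, start delay 7≤13).
P5: not dominated.
P6: dominated by P1 (experience 12≥4, salary ask 167≤169, start delay 9≤13).
P7: not dominated (best salary ask).
P8: not dominated (best start delay).
P9: not dominated.
P10: not dominated.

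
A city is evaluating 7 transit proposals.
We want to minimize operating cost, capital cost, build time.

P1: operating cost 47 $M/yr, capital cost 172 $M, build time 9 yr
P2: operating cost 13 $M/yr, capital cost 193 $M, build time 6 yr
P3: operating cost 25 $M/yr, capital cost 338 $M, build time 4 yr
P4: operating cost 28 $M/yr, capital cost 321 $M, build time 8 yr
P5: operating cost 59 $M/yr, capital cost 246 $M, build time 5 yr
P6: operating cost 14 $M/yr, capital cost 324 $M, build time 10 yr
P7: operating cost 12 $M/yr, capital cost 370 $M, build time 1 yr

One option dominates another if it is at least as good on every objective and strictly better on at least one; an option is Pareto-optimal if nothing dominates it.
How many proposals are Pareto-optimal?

P1: not dominated (best capital cost).
P2: not dominated.
P3: not dominated.
P4: dominated by P2 (operating cost 13≤28, capital cost 193≤321, build time 6≤8).
P5: not dominated.
P6: dominated by P2 (operating cost 13≤14, capital cost 193≤324, build time 6≤10).
P7: not dominated (best operating cost).
Pareto-optimal: P1, P2, P3, P5, P7 → 5.

5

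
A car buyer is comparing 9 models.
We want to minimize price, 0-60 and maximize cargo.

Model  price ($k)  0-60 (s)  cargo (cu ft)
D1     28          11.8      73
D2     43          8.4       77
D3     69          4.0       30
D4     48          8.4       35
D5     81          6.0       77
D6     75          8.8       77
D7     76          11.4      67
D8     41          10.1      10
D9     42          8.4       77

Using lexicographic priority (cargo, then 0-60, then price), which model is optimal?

First maximize cargo: best is 77, kept {D2, D5, D6, D9}.
Then minimize 0-60: best is 6.0, kept {D5}.

D5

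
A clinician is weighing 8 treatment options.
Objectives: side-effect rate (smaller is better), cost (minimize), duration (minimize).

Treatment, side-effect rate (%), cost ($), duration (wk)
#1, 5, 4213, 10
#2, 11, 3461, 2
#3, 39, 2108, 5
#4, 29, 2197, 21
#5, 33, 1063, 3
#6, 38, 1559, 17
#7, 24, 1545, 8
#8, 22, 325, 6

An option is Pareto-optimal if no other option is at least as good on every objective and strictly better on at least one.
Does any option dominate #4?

#7 vs #4: side-effect rate 24≤29, cost 1545≤2197, duration 8≤21 — #7 is at least as good on every objective and strictly better on at least one, so #7 dominates #4.

Yes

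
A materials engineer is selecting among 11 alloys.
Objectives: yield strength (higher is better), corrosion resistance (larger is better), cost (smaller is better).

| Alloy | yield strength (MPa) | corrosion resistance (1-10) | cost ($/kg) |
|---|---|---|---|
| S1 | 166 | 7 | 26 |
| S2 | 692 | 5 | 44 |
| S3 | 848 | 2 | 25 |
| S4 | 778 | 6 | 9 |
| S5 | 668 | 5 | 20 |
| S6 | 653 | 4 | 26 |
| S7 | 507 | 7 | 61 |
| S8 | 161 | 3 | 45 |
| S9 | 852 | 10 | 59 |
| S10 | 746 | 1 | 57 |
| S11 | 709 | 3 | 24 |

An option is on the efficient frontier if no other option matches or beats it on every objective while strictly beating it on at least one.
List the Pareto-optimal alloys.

S1: not dominated.
S2: dominated by S4 (yield strength 778≥692, corrosion resistance 6≥5, cost 9≤44).
S3: not dominated.
S4: not dominated (best cost).
S5: dominated by S4 (yield strength 778≥668, corrosion resistance 6≥5, cost 9≤20).
S6: dominated by S4 (yield strength 778≥653, corrosion resistance 6≥4, cost 9≤26).
S7: dominated by S9 (yield strength 852≥507, corrosion resistance 10≥7, cost 59≤61).
S8: dominated by S1 (yield strength 166≥161, corrosion resistance 7≥3, cost 26≤45).
S9: not dominated (best yield strength).
S10: dominated by S3 (yield strength 848≥746, corrosion resistance 2≥1, cost 25≤57).
S11: dominated by S4 (yield strength 778≥709, corrosion resistance 6≥3, cost 9≤24).

S1, S3, S4, S9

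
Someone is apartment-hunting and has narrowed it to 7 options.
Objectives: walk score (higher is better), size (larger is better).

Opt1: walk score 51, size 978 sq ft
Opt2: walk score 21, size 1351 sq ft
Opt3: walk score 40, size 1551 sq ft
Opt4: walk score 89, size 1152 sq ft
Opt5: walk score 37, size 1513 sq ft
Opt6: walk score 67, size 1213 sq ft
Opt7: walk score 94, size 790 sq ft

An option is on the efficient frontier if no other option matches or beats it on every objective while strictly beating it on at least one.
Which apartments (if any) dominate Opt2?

Opt3, Opt5

Opt3: walk score 40≥21, size 1551≥1351 — dominates Opt2.
Opt5: walk score 37≥21, size 1513≥1351 — dominates Opt2.
Others (Opt1, Opt4, Opt6, Opt7) are each worse than Opt2 on at least one objective.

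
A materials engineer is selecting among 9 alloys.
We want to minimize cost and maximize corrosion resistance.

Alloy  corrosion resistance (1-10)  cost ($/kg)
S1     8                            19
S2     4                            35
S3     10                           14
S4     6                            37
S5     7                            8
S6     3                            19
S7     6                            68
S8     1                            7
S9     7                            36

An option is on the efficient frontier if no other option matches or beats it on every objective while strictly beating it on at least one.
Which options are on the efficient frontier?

S3, S5, S8

S1: dominated by S3 (corrosion resistance 10≥8, cost 14≤19).
S2: dominated by S1 (corrosion resistance 8≥4, cost 19≤35).
S3: not dominated (best corrosion resistance).
S4: dominated by S1 (corrosion resistance 8≥6, cost 19≤37).
S5: not dominated.
S6: dominated by S1 (corrosion resistance 8≥3, cost 19≤19).
S7: dominated by S1 (corrosion resistance 8≥6, cost 19≤68).
S8: not dominated (best cost).
S9: dominated by S1 (corrosion resistance 8≥7, cost 19≤36).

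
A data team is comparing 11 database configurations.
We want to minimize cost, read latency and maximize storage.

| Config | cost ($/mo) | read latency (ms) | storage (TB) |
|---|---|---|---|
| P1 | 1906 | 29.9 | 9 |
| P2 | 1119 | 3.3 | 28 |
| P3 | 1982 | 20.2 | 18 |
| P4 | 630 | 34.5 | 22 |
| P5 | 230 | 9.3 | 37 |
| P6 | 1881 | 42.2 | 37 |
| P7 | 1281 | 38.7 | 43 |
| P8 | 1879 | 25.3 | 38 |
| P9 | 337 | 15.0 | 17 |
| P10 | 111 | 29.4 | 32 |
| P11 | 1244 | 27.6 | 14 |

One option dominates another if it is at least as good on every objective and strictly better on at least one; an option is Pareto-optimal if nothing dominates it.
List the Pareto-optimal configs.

P2, P5, P7, P8, P10

P1: dominated by P2 (cost 1119≤1906, read latency 3.3≤29.9, storage 28≥9).
P2: not dominated (best read latency).
P3: dominated by P2 (cost 1119≤1982, read latency 3.3≤20.2, storage 28≥18).
P4: dominated by P5 (cost 230≤630, read latency 9.3≤34.5, storage 37≥22).
P5: not dominated.
P6: dominated by P5 (cost 230≤1881, read latency 9.3≤42.2, storage 37≥37).
P7: not dominated (best storage).
P8: not dominated.
P9: dominated by P5 (cost 230≤337, read latency 9.3≤15.0, storage 37≥17).
P10: not dominated (best cost).
P11: dominated by P2 (cost 1119≤1244, read latency 3.3≤27.6, storage 28≥14).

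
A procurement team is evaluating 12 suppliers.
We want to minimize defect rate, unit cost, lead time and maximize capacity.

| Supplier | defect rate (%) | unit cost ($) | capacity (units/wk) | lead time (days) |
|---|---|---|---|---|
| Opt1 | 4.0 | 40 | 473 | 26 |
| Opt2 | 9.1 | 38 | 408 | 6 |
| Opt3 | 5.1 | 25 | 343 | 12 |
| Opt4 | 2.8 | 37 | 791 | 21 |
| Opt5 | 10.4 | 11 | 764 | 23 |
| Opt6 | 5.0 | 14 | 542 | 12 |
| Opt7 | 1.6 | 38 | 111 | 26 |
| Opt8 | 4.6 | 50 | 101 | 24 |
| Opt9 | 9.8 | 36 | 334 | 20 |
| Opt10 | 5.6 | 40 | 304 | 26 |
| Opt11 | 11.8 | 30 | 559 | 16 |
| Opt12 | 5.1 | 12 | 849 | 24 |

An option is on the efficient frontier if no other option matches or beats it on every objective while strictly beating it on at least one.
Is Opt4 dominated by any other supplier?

Opt1: worse on defect rate (4.0 vs 2.8).
Opt2: worse on defect rate (9.1 vs 2.8).
Opt3: worse on defect rate (5.1 vs 2.8).
Opt5: worse on defect rate (10.4 vs 2.8).
Opt6: worse on defect rate (5.0 vs 2.8).
Opt7: worse on unit cost (38 vs 37).
Opt8: worse on defect rate (4.6 vs 2.8).
Opt9: worse on defect rate (9.8 vs 2.8).
Opt10: worse on defect rate (5.6 vs 2.8).
Opt11: worse on defect rate (11.8 vs 2.8).
Opt12: worse on defect rate (5.1 vs 2.8).
No option is at least as good as Opt4 on every objective and strictly better on one.

No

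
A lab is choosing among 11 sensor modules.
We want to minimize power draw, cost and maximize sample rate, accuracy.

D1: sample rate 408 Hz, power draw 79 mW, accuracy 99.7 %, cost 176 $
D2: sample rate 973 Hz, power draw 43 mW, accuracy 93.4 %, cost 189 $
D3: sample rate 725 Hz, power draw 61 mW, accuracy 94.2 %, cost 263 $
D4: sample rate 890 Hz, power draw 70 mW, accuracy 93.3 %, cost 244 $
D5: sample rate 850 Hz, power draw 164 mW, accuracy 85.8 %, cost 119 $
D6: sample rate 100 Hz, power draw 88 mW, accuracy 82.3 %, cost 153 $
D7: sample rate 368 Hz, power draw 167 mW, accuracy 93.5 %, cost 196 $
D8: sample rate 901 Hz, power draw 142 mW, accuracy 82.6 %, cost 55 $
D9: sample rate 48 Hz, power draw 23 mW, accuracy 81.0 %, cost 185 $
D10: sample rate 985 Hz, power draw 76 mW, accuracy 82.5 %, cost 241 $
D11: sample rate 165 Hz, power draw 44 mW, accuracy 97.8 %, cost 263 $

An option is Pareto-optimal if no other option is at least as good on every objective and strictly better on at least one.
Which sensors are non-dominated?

D1: not dominated (best accuracy).
D2: not dominated.
D3: not dominated.
D4: dominated by D2 (sample rate 973≥890, power draw 43≤70, accuracy 93.4≥93.3, cost 189≤244).
D5: not dominated.
D6: not dominated.
D7: dominated by D1 (sample rate 408≥368, power draw 79≤167, accuracy 99.7≥93.5, cost 176≤196).
D8: not dominated (best cost).
D9: not dominated (best power draw).
D10: not dominated (best sample rate).
D11: not dominated.

D1, D2, D3, D5, D6, D8, D9, D10, D11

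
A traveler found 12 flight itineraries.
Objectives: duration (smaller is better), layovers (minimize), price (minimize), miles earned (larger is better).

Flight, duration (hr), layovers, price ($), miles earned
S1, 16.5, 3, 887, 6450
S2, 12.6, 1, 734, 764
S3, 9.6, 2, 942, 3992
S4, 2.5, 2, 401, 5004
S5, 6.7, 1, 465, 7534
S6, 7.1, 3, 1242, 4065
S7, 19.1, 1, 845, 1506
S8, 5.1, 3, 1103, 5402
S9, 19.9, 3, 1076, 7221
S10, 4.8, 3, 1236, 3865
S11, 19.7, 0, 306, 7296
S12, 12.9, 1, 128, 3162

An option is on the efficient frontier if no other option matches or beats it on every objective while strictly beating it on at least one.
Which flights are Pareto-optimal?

S1: dominated by S5 (duration 6.7≤16.5, layovers 1≤3, price 465≤887, miles earned 7534≥6450).
S2: dominated by S5 (duration 6.7≤12.6, layovers 1≤1, price 465≤734, miles earned 7534≥764).
S3: dominated by S4 (duration 2.5≤9.6, layovers 2≤2, price 401≤942, miles earned 5004≥3992).
S4: not dominated (best duration).
S5: not dominated (best miles earned).
S6: dominated by S4 (duration 2.5≤7.1, layovers 2≤3, price 401≤1242, miles earned 5004≥4065).
S7: dominated by S5 (duration 6.7≤19.1, layovers 1≤1, price 465≤845, miles earned 7534≥1506).
S8: not dominated.
S9: dominated by S5 (duration 6.7≤19.9, layovers 1≤3, price 465≤1076, miles earned 7534≥7221).
S10: dominated by S4 (duration 2.5≤4.8, layovers 2≤3, price 401≤1236, miles earned 5004≥3865).
S11: not dominated (best layovers).
S12: not dominated (best price).

S4, S5, S8, S11, S12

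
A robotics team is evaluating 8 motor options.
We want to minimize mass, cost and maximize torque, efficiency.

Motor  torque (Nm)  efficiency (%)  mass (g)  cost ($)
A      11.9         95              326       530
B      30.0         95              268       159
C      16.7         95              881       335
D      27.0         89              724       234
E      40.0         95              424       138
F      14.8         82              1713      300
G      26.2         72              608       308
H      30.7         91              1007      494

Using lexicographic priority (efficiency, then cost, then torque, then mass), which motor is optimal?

First maximize efficiency: best is 95, kept {A, B, C, E}.
Then minimize cost: best is 138, kept {E}.

E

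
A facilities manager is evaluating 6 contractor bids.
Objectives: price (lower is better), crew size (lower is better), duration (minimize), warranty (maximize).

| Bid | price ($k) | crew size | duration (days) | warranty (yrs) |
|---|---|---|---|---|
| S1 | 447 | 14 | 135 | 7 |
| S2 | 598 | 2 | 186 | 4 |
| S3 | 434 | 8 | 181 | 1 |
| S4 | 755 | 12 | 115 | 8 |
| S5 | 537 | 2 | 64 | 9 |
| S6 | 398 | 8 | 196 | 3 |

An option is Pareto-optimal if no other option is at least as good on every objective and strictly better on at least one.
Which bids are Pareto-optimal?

S1, S3, S5, S6

S1: not dominated.
S2: dominated by S5 (price 537≤598, crew size 2≤2, duration 64≤186, warranty 9≥4).
S3: not dominated.
S4: dominated by S5 (price 537≤755, crew size 2≤12, duration 64≤115, warranty 9≥8).
S5: not dominated (best duration).
S6: not dominated (best price).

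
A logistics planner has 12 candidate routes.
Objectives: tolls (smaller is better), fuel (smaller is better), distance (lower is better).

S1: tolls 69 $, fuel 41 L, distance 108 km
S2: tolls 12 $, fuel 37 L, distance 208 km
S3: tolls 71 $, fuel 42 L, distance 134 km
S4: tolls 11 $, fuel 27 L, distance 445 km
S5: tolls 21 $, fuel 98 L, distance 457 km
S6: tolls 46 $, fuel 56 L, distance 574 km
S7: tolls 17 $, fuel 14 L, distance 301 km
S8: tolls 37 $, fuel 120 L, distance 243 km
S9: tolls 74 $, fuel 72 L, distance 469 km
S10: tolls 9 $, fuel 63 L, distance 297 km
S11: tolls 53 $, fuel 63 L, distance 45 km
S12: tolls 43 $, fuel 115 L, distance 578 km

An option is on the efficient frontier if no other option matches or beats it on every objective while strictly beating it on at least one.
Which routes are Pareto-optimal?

S1: not dominated.
S2: not dominated.
S3: dominated by S1 (tolls 69≤71, fuel 41≤42, distance 108≤134).
S4: not dominated.
S5: dominated by S2 (tolls 12≤21, fuel 37≤98, distance 208≤457).
S6: dominated by S2 (tolls 12≤46, fuel 37≤56, distance 208≤574).
S7: not dominated (best fuel).
S8: dominated by S2 (tolls 12≤37, fuel 37≤120, distance 208≤243).
S9: dominated by S1 (tolls 69≤74, fuel 41≤72, distance 108≤469).
S10: not dominated (best tolls).
S11: not dominated (best distance).
S12: dominated by S2 (tolls 12≤43, fuel 37≤115, distance 208≤578).

S1, S2, S4, S7, S10, S11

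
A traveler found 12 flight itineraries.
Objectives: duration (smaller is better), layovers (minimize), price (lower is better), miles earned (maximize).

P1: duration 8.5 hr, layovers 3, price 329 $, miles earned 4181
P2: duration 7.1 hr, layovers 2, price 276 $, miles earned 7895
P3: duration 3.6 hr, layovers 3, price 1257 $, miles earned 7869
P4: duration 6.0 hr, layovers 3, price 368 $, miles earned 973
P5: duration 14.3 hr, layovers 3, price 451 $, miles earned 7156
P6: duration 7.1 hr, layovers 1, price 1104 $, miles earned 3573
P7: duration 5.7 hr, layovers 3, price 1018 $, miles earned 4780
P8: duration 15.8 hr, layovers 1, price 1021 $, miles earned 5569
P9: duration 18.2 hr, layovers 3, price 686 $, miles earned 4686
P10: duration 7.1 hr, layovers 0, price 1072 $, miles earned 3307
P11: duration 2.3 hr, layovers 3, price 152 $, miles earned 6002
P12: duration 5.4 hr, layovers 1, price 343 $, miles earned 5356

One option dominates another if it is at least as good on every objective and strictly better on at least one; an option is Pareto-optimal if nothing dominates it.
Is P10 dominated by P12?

No

P12 vs P10: P12 is worse on layovers (1 vs 0), so it does not dominate P10.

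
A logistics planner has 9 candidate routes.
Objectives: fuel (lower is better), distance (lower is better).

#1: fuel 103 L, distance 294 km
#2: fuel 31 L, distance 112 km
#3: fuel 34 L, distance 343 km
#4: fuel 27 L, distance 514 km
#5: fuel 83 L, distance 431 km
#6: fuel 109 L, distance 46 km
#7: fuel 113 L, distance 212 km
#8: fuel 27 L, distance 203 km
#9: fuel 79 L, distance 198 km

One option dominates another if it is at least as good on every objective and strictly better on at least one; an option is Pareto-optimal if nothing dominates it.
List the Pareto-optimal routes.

#1: dominated by #2 (fuel 31≤103, distance 112≤294).
#2: not dominated.
#3: dominated by #2 (fuel 31≤34, distance 112≤343).
#4: dominated by #8 (fuel 27≤27, distance 203≤514).
#5: dominated by #2 (fuel 31≤83, distance 112≤431).
#6: not dominated (best distance).
#7: dominated by #2 (fuel 31≤113, distance 112≤212).
#8: not dominated.
#9: dominated by #2 (fuel 31≤79, distance 112≤198).

#2, #6, #8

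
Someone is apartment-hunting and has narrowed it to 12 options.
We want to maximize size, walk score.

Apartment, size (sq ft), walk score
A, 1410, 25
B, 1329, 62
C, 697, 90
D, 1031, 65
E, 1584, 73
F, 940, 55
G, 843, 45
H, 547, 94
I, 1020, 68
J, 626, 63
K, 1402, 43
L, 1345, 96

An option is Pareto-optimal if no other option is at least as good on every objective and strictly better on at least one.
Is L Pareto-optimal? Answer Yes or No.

Yes

A: worse on walk score (25 vs 96).
B: worse on size (1329 vs 1345).
C: worse on size (697 vs 1345).
D: worse on size (1031 vs 1345).
E: worse on walk score (73 vs 96).
F: worse on size (940 vs 1345).
G: worse on size (843 vs 1345).
H: worse on size (547 vs 1345).
I: worse on size (1020 vs 1345).
J: worse on size (626 vs 1345).
K: worse on walk score (43 vs 96).
No option is at least as good as L on every objective and strictly better on one.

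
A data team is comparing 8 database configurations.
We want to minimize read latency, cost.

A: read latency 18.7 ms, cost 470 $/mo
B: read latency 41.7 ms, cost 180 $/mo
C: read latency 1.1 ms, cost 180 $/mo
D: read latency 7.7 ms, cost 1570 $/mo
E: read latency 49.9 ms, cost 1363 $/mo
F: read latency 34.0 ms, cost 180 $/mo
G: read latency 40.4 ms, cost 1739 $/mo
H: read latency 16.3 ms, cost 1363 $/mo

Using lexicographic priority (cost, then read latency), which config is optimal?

C

First minimize cost: best is 180, kept {B, C, F}.
Then minimize read latency: best is 1.1, kept {C}.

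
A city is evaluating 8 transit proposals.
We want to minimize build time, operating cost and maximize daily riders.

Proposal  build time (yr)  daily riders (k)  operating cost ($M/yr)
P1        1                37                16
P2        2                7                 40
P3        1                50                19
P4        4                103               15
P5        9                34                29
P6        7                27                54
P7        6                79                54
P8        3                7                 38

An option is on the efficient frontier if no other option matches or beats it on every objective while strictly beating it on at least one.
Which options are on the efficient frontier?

P1, P3, P4

P1: not dominated.
P2: dominated by P1 (build time 1≤2, daily riders 37≥7, operating cost 16≤40).
P3: not dominated.
P4: not dominated (best daily riders).
P5: dominated by P1 (build time 1≤9, daily riders 37≥34, operating cost 16≤29).
P6: dominated by P1 (build time 1≤7, daily riders 37≥27, operating cost 16≤54).
P7: dominated by P4 (build time 4≤6, daily riders 103≥79, operating cost 15≤54).
P8: dominated by P1 (build time 1≤3, daily riders 37≥7, operating cost 16≤38).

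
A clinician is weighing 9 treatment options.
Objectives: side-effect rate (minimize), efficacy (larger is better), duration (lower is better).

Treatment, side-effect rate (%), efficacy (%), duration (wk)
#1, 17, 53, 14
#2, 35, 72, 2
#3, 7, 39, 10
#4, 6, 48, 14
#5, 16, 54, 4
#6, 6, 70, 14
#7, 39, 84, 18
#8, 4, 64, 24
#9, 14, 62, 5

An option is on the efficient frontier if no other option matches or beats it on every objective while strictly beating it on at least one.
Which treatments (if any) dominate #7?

#1: worse on efficacy (53 vs 84).
#2: worse on efficacy (72 vs 84).
#3: worse on efficacy (39 vs 84).
#4: worse on efficacy (48 vs 84).
#5: worse on efficacy (54 vs 84).
#6: worse on efficacy (70 vs 84).
#8: worse on efficacy (64 vs 84).
#9: worse on efficacy (62 vs 84).
No option dominates #7.

none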